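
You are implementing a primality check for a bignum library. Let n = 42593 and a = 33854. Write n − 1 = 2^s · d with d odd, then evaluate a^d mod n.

13226

n − 1 = 42592 = 2^5 · 1331, so s = 5 and d = 1331.
Repeated squaring mod 42593: 33854^1 ≡ 33854, 33854^2 ≡ 872, 33854^4 ≡ 36303, 33854^8 ≡ 37796, 33854^16 ≡ 10989, 33854^32 ≡ 6966, 33854^64 ≡ 11729, 33854^128 ≡ 36644, 33854^256 ≡ 38411, 33854^512 ≡ 25994, 33854^1024 ≡ 35277.
1331 = 1024 + 256 + 32 + 16 + 2 + 1, so 33854^1331 ≡ 35277·38411·6966·10989·872·33854 ≡ 13226 (mod 42593).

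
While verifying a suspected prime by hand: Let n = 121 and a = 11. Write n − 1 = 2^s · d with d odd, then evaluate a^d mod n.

n − 1 = 120 = 2^3 · 15, so s = 3 and d = 15.
11^15 mod 121 = 0.

0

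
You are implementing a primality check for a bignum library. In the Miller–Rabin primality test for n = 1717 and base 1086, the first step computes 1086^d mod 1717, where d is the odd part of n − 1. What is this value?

n − 1 = 1716 = 2^2 · 429, so s = 2 and d = 429.
Repeated squaring mod 1717: 1086^1 ≡ 1086, 1086^2 ≡ 1534, 1086^4 ≡ 866, 1086^8 ≡ 1344, 1086^16 ≡ 52, 1086^32 ≡ 987, 1086^64 ≡ 630, 1086^128 ≡ 273, 1086^256 ≡ 698.
429 = 256 + 128 + 32 + 8 + 4 + 1, so 1086^429 ≡ 698·273·987·1344·866·1086 ≡ 750 (mod 1717).

750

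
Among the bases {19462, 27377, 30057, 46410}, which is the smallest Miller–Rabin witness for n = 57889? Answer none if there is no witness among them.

19462

n − 1 = 57888 = 2^5 · 1809, so s = 5 and d = 1809.
Base 19462: x_0 = 19462^1809 mod 57889 = 33164. x_0 is neither 1 nor 57888, so continue squaring. x_1 = 33164^2 mod 57889 = 17785. x_2 = 17785^2 mod 57889 = 729. x_3 = 729^2 mod 57889 = 10440. x_4 = 10440^2 mod 57889 = 46502. Reached i = s−1 = 4 without hitting −1: 19462 is a Miller–Rabin witness and 57889 is composite.
Base 27377: x_0 = 27377^1809 mod 57889 = 12557. x_0 is neither 1 nor 57888, so continue squaring. x_1 = 12557^2 mod 57889 = 46502. x_2 = 46502^2 mod 57889 = 50298. x_3 = 50298^2 mod 57889 = 23726. x_4 = 23726^2 mod 57889 = 10440. Reached i = s−1 = 4 without hitting −1: 27377 is a Miller–Rabin witness and 57889 is composite.
Base 30057: x_0 = 30057^1809 mod 57889 = 26599. x_0 is neither 1 nor 57888, so continue squaring. x_1 = 26599^2 mod 57889 = 45332. x_2 = 45332^2 mod 57889 = 46502. x_3 = 46502^2 mod 57889 = 50298. x_4 = 50298^2 mod 57889 = 23726. Reached i = s−1 = 4 without hitting −1: 30057 is a Miller–Rabin witness and 57889 is composite.
Base 46410: x_0 = 46410^1809 mod 57889 = 4381. x_0 is neither 1 nor 57888, so continue squaring. x_1 = 4381^2 mod 57889 = 31902. x_2 = 31902^2 mod 57889 = 48984. x_3 = 48984^2 mod 57889 = 48984. x_4 = 48984^2 mod 57889 = 48984. Reached i = s−1 = 4 without hitting −1: 46410 is a Miller–Rabin witness and 57889 is composite.
The smallest witness among the given bases is 19462.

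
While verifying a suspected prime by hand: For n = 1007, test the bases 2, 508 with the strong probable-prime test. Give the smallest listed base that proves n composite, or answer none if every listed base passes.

n − 1 = 1006 = 2^1 · 503, so s = 1 and d = 503.
Base 2: x_0 = 2^503 mod 1007 = 124. x_0 ∉ {1, 1006} and s = 1, so 2 is a Miller–Rabin witness and 1007 is composite.
Base 508: x_0 = 508^503 mod 1007 = 34. x_0 ∉ {1, 1006} and s = 1, so 508 is a Miller–Rabin witness and 1007 is composite.
The smallest witness among the given bases is 2.

2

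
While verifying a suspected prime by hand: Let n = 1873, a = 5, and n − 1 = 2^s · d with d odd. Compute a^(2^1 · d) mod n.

n − 1 = 1872 = 2^4 · 117, so s = 4 and d = 117.
x_0 = 5^117 mod 1873 = 1496.
x_1 = 1496^2 mod 1873 = 1654.

1654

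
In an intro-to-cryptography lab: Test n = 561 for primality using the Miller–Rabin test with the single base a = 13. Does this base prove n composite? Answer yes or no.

yes

n − 1 = 560 = 2^4 · 35, so s = 4 and d = 35.
Repeated squaring mod 561: 13^1 ≡ 13, 13^2 ≡ 169, 13^4 ≡ 511, 13^8 ≡ 256, 13^16 ≡ 460, 13^32 ≡ 103.
35 = 32 + 2 + 1, so 13^35 ≡ 103·169·13 ≡ 208 (mod 561).
x_0 = 13^35 mod 561 = 208.
x_0 is neither 1 nor 560, so continue squaring.
x_1 = 208^2 mod 561 = 67.
x_2 = 67^2 mod 561 = 1.
x_2 = 1 but x_1 ≠ ±1, a nontrivial square root of 1 — 13 is a witness and 561 is composite.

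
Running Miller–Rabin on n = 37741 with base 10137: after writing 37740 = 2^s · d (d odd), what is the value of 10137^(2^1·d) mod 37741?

n − 1 = 37740 = 2^2 · 9435, so s = 2 and d = 9435.
x_0 = 10137^9435 mod 37741 = 18710.
x_1 = 18710^2 mod 37741 = 16325.

16325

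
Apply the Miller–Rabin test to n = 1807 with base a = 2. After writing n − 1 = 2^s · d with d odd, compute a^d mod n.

1048

n − 1 = 1806 = 2^1 · 903, so s = 1 and d = 903.
2^903 mod 1807 = 1048.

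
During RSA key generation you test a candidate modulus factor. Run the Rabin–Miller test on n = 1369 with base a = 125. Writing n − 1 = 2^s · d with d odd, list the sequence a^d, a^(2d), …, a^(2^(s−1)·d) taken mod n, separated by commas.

n − 1 = 1368 = 2^3 · 171, so s = 3 and d = 171.
x_0 = 125^171 mod 1369 = 1338.
x_1 = 1338^2 mod 1369 = 961.
x_2 = 961^2 mod 1369 = 815.

1338, 961, 815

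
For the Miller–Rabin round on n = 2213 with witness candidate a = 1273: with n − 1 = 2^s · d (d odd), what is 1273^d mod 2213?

n − 1 = 2212 = 2^2 · 553, so s = 2 and d = 553.
1273^553 mod 2213 = 1130.

1130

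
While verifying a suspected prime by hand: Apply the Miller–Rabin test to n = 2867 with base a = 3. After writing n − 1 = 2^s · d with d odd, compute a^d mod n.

n − 1 = 2866 = 2^1 · 1433, so s = 1 and d = 1433.
3^1433 mod 2867 = 1247.

1247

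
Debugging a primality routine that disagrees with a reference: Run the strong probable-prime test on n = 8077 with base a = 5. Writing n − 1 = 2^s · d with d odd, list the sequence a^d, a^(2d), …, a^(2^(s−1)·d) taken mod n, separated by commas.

3190, 7157

n − 1 = 8076 = 2^2 · 2019, so s = 2 and d = 2019.
x_0 = 5^2019 mod 8077 = 3190.
x_1 = 3190^2 mod 8077 = 7157.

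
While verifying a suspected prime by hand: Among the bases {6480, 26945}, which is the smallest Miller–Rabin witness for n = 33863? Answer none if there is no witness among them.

n − 1 = 33862 = 2^1 · 16931, so s = 1 and d = 16931.
Base 6480: x_0 = 6480^16931 mod 33863 = 33862. x_0 = 33862 ≡ −1, so 6480 is not a witness.
Base 26945: x_0 = 26945^16931 mod 33863 = 1. x_0 = 1, so 26945 is not a witness.
No listed base is a witness for 33863.

none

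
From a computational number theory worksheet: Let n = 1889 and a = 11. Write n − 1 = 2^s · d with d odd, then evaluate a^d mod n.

914

n − 1 = 1888 = 2^5 · 59, so s = 5 and d = 59.
By repeated squaring, 11^59 ≡ 914 (mod 1889).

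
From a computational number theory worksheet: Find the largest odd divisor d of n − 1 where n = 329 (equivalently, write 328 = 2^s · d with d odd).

Halving: 328 → 164 → 82 → 41; 41 is odd.
So 328 = 2^3 · 41.

41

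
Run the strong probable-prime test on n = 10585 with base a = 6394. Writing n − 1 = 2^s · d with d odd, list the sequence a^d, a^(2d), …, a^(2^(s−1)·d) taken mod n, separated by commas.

n − 1 = 10584 = 2^3 · 1323, so s = 3 and d = 1323.
x_0 = 6394^1323 mod 10585 = 2419.
x_1 = 2419^2 mod 10585 = 8641.
x_2 = 8641^2 mod 10585 = 291.

2419, 8641, 291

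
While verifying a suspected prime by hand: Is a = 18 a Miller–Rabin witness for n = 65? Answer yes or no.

n − 1 = 64 = 2^6 · 1, so s = 6 and d = 1.
x_0 = 18^1 mod 65 = 18.
x_0 is neither 1 nor 64, so continue squaring.
x_1 = 18^2 mod 65 = 64.
x_1 ≡ −1, so 18 is not a witness.

no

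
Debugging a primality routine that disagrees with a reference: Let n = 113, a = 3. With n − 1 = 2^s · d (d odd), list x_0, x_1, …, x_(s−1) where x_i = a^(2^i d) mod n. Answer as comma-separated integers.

n − 1 = 112 = 2^4 · 7, so s = 4 and d = 7.
x_0 = 3^7 mod 113 = 40.
x_1 = 40^2 mod 113 = 18.
x_2 = 18^2 mod 113 = 98.
x_3 = 98^2 mod 113 = 112.

40, 18, 98, 112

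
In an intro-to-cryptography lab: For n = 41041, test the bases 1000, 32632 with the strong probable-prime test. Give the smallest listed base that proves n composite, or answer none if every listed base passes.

n − 1 = 41040 = 2^4 · 2565, so s = 4 and d = 2565.
Base 1000: x_0 = 1000^2565 mod 41041 = 17016. x_0 is neither 1 nor 41040, so continue squaring. x_1 = 17016^2 mod 41041 = 1. x_1 = 1 but x_0 ≠ ±1, a nontrivial square root of 1 — 1000 is a witness and 41041 is composite.
Base 32632: x_0 = 32632^2565 mod 41041 = 7545. x_0 is neither 1 nor 41040, so continue squaring. x_1 = 7545^2 mod 41041 = 3158. x_2 = 3158^2 mod 41041 = 1. x_2 = 1 but x_1 ≠ ±1, a nontrivial square root of 1 — 32632 is a witness and 41041 is composite.
The smallest witness among the given bases is 1000.

1000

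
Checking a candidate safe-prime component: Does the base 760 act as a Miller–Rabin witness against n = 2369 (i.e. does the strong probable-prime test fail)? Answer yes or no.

n − 1 = 2368 = 2^6 · 37, so s = 6 and d = 37.
x_0 = 760^37 mod 2369 = 300.
x_0 is neither 1 nor 2368, so continue squaring.
x_1 = 300^2 mod 2369 = 2347.
x_2 = 2347^2 mod 2369 = 484.
x_3 = 484^2 mod 2369 = 2094.
x_4 = 2094^2 mod 2369 = 2186.
x_5 = 2186^2 mod 2369 = 323.
Reached i = s−1 = 5 without hitting −1: 760 is a Miller–Rabin witness and 2369 is composite.

yes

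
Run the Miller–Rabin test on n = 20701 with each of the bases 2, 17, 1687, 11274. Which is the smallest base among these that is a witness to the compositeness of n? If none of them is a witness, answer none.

2

n − 1 = 20700 = 2^2 · 5175, so s = 2 and d = 5175.
Base 2: x_0 = 2^5175 mod 20701 = 893. x_0 is neither 1 nor 20700, so continue squaring. x_1 = 893^2 mod 20701 = 10811. Reached i = s−1 = 1 without hitting −1: 2 is a Miller–Rabin witness and 20701 is composite.
Base 17: x_0 = 17^5175 mod 20701 = 18804. x_0 is neither 1 nor 20700, so continue squaring. x_1 = 18804^2 mod 20701 = 17336. Reached i = s−1 = 1 without hitting −1: 17 is a Miller–Rabin witness and 20701 is composite.
Base 1687: x_0 = 1687^5175 mod 20701 = 1715. x_0 is neither 1 nor 20700, so continue squaring. x_1 = 1715^2 mod 20701 = 1683. Reached i = s−1 = 1 without hitting −1: 1687 is a Miller–Rabin witness and 20701 is composite.
Base 11274: x_0 = 11274^5175 mod 20701 = 7114. x_0 is neither 1 nor 20700, so continue squaring. x_1 = 7114^2 mod 20701 = 15752. Reached i = s−1 = 1 without hitting −1: 11274 is a Miller–Rabin witness and 20701 is composite.
The smallest witness among the given bases is 2.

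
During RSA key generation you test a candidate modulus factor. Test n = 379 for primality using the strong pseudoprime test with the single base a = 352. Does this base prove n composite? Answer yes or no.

no

n − 1 = 378 = 2^1 · 189, so s = 1 and d = 189.
By repeated squaring, 352^189 ≡ 1 (mod 379).
x_0 = 352^189 mod 379 = 1.
x_0 = 1, so 352 is not a witness.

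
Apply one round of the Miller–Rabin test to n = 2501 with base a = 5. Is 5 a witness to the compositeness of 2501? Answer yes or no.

n − 1 = 2500 = 2^2 · 625, so s = 2 and d = 625.
x_0 = 5^625 mod 2501 = 2305.
x_0 is neither 1 nor 2500, so continue squaring.
x_1 = 2305^2 mod 2501 = 901.
Reached i = s−1 = 1 without hitting −1: 5 is a Miller–Rabin witness and 2501 is composite.

yes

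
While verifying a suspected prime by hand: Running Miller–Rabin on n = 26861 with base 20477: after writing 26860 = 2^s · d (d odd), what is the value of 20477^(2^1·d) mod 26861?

1

n − 1 = 26860 = 2^2 · 6715, so s = 2 and d = 6715.
x_0 = 20477^6715 mod 26861 = 26860.
x_1 = 26860^2 mod 26861 = 1.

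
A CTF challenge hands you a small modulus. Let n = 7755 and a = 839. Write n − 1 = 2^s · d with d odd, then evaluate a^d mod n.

n − 1 = 7754 = 2^1 · 3877, so s = 1 and d = 3877.
Repeated squaring mod 7755: 839^1 ≡ 839, 839^2 ≡ 5971, 839^4 ≡ 3106, 839^8 ≡ 16, 839^16 ≡ 256, 839^32 ≡ 3496, 839^64 ≡ 136, 839^128 ≡ 2986, 839^256 ≡ 5701, 839^512 ≡ 196, 839^1024 ≡ 7396, 839^2048 ≡ 4801.
3877 = 2048 + 1024 + 512 + 256 + 32 + 4 + 1, so 839^3877 ≡ 4801·7396·196·5701·3496·3106·839 ≡ 6884 (mod 7755).

6884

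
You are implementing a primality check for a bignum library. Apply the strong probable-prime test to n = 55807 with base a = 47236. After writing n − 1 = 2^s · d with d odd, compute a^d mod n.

55806

n − 1 = 55806 = 2^1 · 27903, so s = 1 and d = 27903.
47236^27903 mod 55807 = 55806.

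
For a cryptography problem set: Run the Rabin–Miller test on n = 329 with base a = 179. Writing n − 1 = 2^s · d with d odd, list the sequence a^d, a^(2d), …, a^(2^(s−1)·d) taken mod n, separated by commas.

n − 1 = 328 = 2^3 · 41, so s = 3 and d = 41.
x_0 = 179^41 mod 329 = 58.
x_1 = 58^2 mod 329 = 74.
x_2 = 74^2 mod 329 = 212.

58, 74, 212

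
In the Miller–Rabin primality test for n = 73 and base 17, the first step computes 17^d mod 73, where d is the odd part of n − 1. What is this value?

63

n − 1 = 72 = 2^3 · 9, so s = 3 and d = 9.
17^9 mod 73 = 63.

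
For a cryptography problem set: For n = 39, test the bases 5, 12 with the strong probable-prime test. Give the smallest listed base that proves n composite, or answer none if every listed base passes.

n − 1 = 38 = 2^1 · 19, so s = 1 and d = 19.
Base 5: x_0 = 5^19 mod 39 = 8. x_0 ∉ {1, 38} and s = 1, so 5 is a Miller–Rabin witness and 39 is composite.
Base 12: x_0 = 12^19 mod 39 = 12. x_0 ∉ {1, 38} and s = 1, so 12 is a Miller–Rabin witness and 39 is composite.
The smallest witness among the given bases is 5.

5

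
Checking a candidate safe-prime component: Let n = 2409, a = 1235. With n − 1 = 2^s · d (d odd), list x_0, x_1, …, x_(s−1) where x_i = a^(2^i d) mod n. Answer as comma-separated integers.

n − 1 = 2408 = 2^3 · 301, so s = 3 and d = 301.
x_0 = 1235^301 mod 2409 = 1631.
x_1 = 1631^2 mod 2409 = 625.
x_2 = 625^2 mod 2409 = 367.

1631, 625, 367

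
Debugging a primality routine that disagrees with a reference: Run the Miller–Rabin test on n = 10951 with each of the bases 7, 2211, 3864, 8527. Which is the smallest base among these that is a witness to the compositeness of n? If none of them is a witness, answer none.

n − 1 = 10950 = 2^1 · 5475, so s = 1 and d = 5475.
Base 7: x_0 = 7^5475 mod 10951 = 242. x_0 ∉ {1, 10950} and s = 1, so 7 is a Miller–Rabin witness and 10951 is composite.
Base 2211: x_0 = 2211^5475 mod 10951 = 10906. x_0 ∉ {1, 10950} and s = 1, so 2211 is a Miller–Rabin witness and 10951 is composite.
Base 3864: x_0 = 3864^5475 mod 10951 = 8376. x_0 ∉ {1, 10950} and s = 1, so 3864 is a Miller–Rabin witness and 10951 is composite.
Base 8527: x_0 = 8527^5475 mod 10951 = 9467. x_0 ∉ {1, 10950} and s = 1, so 8527 is a Miller–Rabin witness and 10951 is composite.
The smallest witness among the given bases is 7.

7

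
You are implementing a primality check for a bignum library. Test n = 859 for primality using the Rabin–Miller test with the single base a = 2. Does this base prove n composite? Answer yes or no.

no

n − 1 = 858 = 2^1 · 429, so s = 1 and d = 429.
x_0 = 2^429 mod 859 = 858.
x_0 = 858 ≡ −1, so 2 is not a witness.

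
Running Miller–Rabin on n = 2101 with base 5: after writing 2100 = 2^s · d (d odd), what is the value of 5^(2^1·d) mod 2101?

n − 1 = 2100 = 2^2 · 525, so s = 2 and d = 525.
Repeated squaring mod 2101: 5^1 ≡ 5, 5^2 ≡ 25, 5^4 ≡ 625, 5^8 ≡ 1940, 5^16 ≡ 709, 5^32 ≡ 542, 5^64 ≡ 1725, 5^128 ≡ 609, 5^256 ≡ 1105, 5^512 ≡ 344.
525 = 512 + 8 + 4 + 1, so 5^525 ≡ 344·1940·625·5 ≡ 1178 (mod 2101).
x_0 = 1178.
x_1 = 1178^2 mod 2101 = 1024.

1024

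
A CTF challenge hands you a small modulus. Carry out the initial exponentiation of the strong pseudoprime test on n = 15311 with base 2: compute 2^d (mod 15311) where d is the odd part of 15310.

4299

n − 1 = 15310 = 2^1 · 7655, so s = 1 and d = 7655.
2^7655 mod 15311 = 4299.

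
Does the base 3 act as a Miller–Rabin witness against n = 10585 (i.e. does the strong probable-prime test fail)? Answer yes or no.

no

n − 1 = 10584 = 2^3 · 1323, so s = 3 and d = 1323.
x_0 = 3^1323 mod 10585 = 8422.
x_0 is neither 1 nor 10584, so continue squaring.
x_1 = 8422^2 mod 10585 = 10584.
x_1 ≡ −1, so 3 is not a witness.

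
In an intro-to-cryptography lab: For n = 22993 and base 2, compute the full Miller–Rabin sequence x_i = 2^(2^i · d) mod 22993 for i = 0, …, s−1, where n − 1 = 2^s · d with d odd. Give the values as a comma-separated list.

20234, 1398, 22992, 1

n − 1 = 22992 = 2^4 · 1437, so s = 4 and d = 1437.
x_0 = 2^1437 mod 22993 = 20234.
x_1 = 20234^2 mod 22993 = 1398.
x_2 = 1398^2 mod 22993 = 22992.
x_3 = 22992^2 mod 22993 = 1.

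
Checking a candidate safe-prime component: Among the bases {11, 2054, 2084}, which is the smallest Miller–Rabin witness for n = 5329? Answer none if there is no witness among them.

n − 1 = 5328 = 2^4 · 333, so s = 4 and d = 333.
Base 11: x_0 = 11^333 mod 5329 = 51. x_0 is neither 1 nor 5328, so continue squaring. x_1 = 51^2 mod 5329 = 2601. x_2 = 2601^2 mod 5329 = 2700. x_3 = 2700^2 mod 5329 = 5257. Reached i = s−1 = 3 without hitting −1: 11 is a Miller–Rabin witness and 5329 is composite.
Base 2054: x_0 = 2054^333 mod 5329 = 5027. x_0 is neither 1 nor 5328, so continue squaring. x_1 = 5027^2 mod 5329 = 611. x_2 = 611^2 mod 5329 = 291. x_3 = 291^2 mod 5329 = 4746. Reached i = s−1 = 3 without hitting −1: 2054 is a Miller–Rabin witness and 5329 is composite.
Base 2084: x_0 = 2084^333 mod 5329 = 4151. x_0 is neither 1 nor 5328, so continue squaring. x_1 = 4151^2 mod 5329 = 2144. x_2 = 2144^2 mod 5329 = 3138. x_3 = 3138^2 mod 5329 = 4381. Reached i = s−1 = 3 without hitting −1: 2084 is a Miller–Rabin witness and 5329 is composite.
The smallest witness among the given bases is 11.

11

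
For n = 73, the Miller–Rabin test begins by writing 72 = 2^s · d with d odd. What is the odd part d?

9

Halving: 72 → 36 → 18 → 9; 9 is odd.
So 72 = 2^3 · 9.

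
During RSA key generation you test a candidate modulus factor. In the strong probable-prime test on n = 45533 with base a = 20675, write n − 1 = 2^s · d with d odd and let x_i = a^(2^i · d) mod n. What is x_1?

1

n − 1 = 45532 = 2^2 · 11383, so s = 2 and d = 11383.
x_0 = 20675^11383 mod 45533 = 1.
x_1 = 1^2 mod 45533 = 1.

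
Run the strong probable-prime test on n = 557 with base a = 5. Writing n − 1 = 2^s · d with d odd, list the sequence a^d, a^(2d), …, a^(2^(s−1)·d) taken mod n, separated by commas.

118, 556

n − 1 = 556 = 2^2 · 139, so s = 2 and d = 139.
x_0 = 5^139 mod 557 = 118.
x_1 = 118^2 mod 557 = 556.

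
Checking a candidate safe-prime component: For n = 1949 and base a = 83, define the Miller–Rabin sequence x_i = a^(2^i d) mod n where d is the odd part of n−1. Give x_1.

n − 1 = 1948 = 2^2 · 487, so s = 2 and d = 487.
x_0 = 83^487 mod 1949 = 1948.
x_1 = 1948^2 mod 1949 = 1.

1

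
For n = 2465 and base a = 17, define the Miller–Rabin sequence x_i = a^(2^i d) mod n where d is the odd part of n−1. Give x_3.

2176

n − 1 = 2464 = 2^5 · 77, so s = 5 and d = 77.
Repeated squaring mod 2465: 17^1 ≡ 17, 17^2 ≡ 289, 17^4 ≡ 2176, 17^8 ≡ 2176, 17^16 ≡ 2176, 17^32 ≡ 2176, 17^64 ≡ 2176.
77 = 64 + 8 + 4 + 1, so 17^77 ≡ 2176·2176·2176·17 ≡ 17 (mod 2465).
x_0 = 17.
x_1 = 17^2 mod 2465 = 289.
x_2 = 289^2 mod 2465 = 2176.
x_3 = 2176^2 mod 2465 = 2176.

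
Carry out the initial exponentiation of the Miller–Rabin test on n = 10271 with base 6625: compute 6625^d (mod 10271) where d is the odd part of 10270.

n − 1 = 10270 = 2^1 · 5135, so s = 1 and d = 5135.
6625^5135 mod 10271 = 1.

1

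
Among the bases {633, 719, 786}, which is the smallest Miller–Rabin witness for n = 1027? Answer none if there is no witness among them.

n − 1 = 1026 = 2^1 · 513, so s = 1 and d = 513.
Base 633: x_0 = 633^513 mod 1027 = 1. x_0 = 1, so 633 is not a witness.
Base 719: x_0 = 719^513 mod 1027 = 259. x_0 ∉ {1, 1026} and s = 1, so 719 is a Miller–Rabin witness and 1027 is composite.
Base 786: x_0 = 786^513 mod 1027 = 486. x_0 ∉ {1, 1026} and s = 1, so 786 is a Miller–Rabin witness and 1027 is composite.
The smallest witness among the given bases is 719.

719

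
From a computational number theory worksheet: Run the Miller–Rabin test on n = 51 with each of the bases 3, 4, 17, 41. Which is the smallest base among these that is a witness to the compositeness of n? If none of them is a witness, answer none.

n − 1 = 50 = 2^1 · 25, so s = 1 and d = 25.
Base 3: x_0 = 3^25 mod 51 = 48. x_0 ∉ {1, 50} and s = 1, so 3 is a Miller–Rabin witness and 51 is composite.
Base 4: x_0 = 4^25 mod 51 = 4. x_0 ∉ {1, 50} and s = 1, so 4 is a Miller–Rabin witness and 51 is composite.
Base 17: x_0 = 17^25 mod 51 = 17. x_0 ∉ {1, 50} and s = 1, so 17 is a Miller–Rabin witness and 51 is composite.
Base 41: x_0 = 41^25 mod 51 = 44. x_0 ∉ {1, 50} and s = 1, so 41 is a Miller–Rabin witness and 51 is composite.
The smallest witness among the given bases is 3.

3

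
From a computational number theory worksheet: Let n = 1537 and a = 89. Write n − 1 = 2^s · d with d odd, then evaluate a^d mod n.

1023

n − 1 = 1536 = 2^9 · 3, so s = 9 and d = 3.
89^3 mod 1537 = 1023.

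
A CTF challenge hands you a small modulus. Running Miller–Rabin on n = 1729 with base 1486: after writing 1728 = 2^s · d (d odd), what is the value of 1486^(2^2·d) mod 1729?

n − 1 = 1728 = 2^6 · 27, so s = 6 and d = 27.
x_0 = 1486^27 mod 1729 = 1065.
x_1 = 1065^2 mod 1729 = 1.
x_2 = 1^2 mod 1729 = 1.

1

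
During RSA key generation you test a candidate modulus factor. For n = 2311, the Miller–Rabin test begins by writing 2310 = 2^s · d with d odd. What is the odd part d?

Halving: 2310 → 1155; 1155 is odd.
So 2310 = 2^1 · 1155.

1155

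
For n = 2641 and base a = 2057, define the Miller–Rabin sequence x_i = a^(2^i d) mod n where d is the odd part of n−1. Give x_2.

n − 1 = 2640 = 2^4 · 165, so s = 4 and d = 165.
x_0 = 2057^165 mod 2641 = 1474.
x_1 = 1474^2 mod 2641 = 1774.
x_2 = 1774^2 mod 2641 = 1645.

1645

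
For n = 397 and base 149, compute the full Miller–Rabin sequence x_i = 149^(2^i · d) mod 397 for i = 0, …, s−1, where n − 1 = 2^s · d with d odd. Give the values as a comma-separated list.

n − 1 = 396 = 2^2 · 99, so s = 2 and d = 99.
x_0 = 149^99 mod 397 = 63.
x_1 = 63^2 mod 397 = 396.

63, 396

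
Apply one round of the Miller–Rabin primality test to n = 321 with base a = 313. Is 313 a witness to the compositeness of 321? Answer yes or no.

yes

n − 1 = 320 = 2^6 · 5, so s = 6 and d = 5.
x_0 = 313^5 mod 321 = 295.
x_0 is neither 1 nor 320, so continue squaring.
x_1 = 295^2 mod 321 = 34.
x_2 = 34^2 mod 321 = 193.
x_3 = 193^2 mod 321 = 13.
x_4 = 13^2 mod 321 = 169.
x_5 = 169^2 mod 321 = 313.
Reached i = s−1 = 5 without hitting −1: 313 is a Miller–Rabin witness and 321 is composite.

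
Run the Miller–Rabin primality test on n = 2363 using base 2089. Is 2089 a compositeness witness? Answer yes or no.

n − 1 = 2362 = 2^1 · 1181, so s = 1 and d = 1181.
x_0 = 2089^1181 mod 2363 = 206.
x_0 ∉ {1, 2362} and s = 1, so 2089 is a Miller–Rabin witness and 2363 is composite.

yes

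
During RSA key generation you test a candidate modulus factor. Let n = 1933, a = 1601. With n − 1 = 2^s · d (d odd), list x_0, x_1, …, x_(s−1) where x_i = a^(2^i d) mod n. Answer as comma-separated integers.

n − 1 = 1932 = 2^2 · 483, so s = 2 and d = 483.
x_0 = 1601^483 mod 1933 = 1335.
x_1 = 1335^2 mod 1933 = 1932.

1335, 1932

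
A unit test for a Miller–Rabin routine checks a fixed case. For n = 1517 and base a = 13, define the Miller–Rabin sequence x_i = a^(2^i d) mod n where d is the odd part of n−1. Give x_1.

1427

n − 1 = 1516 = 2^2 · 379, so s = 2 and d = 379.
By repeated squaring, 13^379 ≡ 801 (mod 1517).
x_0 = 801.
x_1 = 801^2 mod 1517 = 1427.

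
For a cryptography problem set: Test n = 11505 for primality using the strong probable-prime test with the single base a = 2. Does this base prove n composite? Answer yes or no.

yes

n − 1 = 11504 = 2^4 · 719, so s = 4 and d = 719.
x_0 = 2^719 mod 11505 = 1463.
x_0 is neither 1 nor 11504, so continue squaring.
x_1 = 1463^2 mod 11505 = 439.
x_2 = 439^2 mod 11505 = 8641.
x_3 = 8641^2 mod 11505 = 10936.
Reached i = s−1 = 3 without hitting −1: 2 is a Miller–Rabin witness and 11505 is composite.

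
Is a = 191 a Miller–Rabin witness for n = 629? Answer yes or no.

n − 1 = 628 = 2^2 · 157, so s = 2 and d = 157.
x_0 = 191^157 mod 629 = 191.
x_0 is neither 1 nor 628, so continue squaring.
x_1 = 191^2 mod 629 = 628.
x_1 ≡ −1, so 191 is not a witness.

no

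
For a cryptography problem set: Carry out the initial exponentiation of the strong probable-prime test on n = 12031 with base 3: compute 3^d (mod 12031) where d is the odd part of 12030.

7453

n − 1 = 12030 = 2^1 · 6015, so s = 1 and d = 6015.
3^6015 mod 12031 = 7453.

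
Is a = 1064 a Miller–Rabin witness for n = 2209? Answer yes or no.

no

n − 1 = 2208 = 2^5 · 69, so s = 5 and d = 69.
x_0 = 1064^69 mod 2209 = 2208.
x_0 = 2208 ≡ −1, so 1064 is not a witness.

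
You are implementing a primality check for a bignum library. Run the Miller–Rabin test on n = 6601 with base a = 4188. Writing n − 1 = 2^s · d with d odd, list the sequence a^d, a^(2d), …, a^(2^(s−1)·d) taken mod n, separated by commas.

3704, 2738, 4509

n − 1 = 6600 = 2^3 · 825, so s = 3 and d = 825.
x_0 = 4188^825 mod 6601 = 3704.
x_1 = 3704^2 mod 6601 = 2738.
x_2 = 2738^2 mod 6601 = 4509.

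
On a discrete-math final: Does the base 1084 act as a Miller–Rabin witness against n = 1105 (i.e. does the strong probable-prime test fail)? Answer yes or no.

yes

n − 1 = 1104 = 2^4 · 69, so s = 4 and d = 69.
x_0 = 1084^69 mod 1105 = 1084.
x_0 is neither 1 nor 1104, so continue squaring.
x_1 = 1084^2 mod 1105 = 441.
x_2 = 441^2 mod 1105 = 1.
x_2 = 1 but x_1 ≠ ±1, a nontrivial square root of 1 — 1084 is a witness and 1105 is composite.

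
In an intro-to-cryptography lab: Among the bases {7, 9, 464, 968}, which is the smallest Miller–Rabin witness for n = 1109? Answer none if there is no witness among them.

n − 1 = 1108 = 2^2 · 277, so s = 2 and d = 277.
Base 7: x_0 = 7^277 mod 1109 = 755. x_0 is neither 1 nor 1108, so continue squaring. x_1 = 755^2 mod 1109 = 1108. x_1 ≡ −1, so 7 is not a witness.
Base 9: x_0 = 9^277 mod 1109 = 1108. x_0 = 1108 ≡ −1, so 9 is not a witness.
Base 464: x_0 = 464^277 mod 1109 = 1. x_0 = 1, so 464 is not a witness.
Base 968: x_0 = 968^277 mod 1109 = 755. x_0 is neither 1 nor 1108, so continue squaring. x_1 = 755^2 mod 1109 = 1108. x_1 ≡ −1, so 968 is not a witness.
No listed base is a witness for 1109.

none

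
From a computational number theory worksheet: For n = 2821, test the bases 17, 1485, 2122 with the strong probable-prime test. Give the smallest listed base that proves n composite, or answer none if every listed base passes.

n − 1 = 2820 = 2^2 · 705, so s = 2 and d = 705.
Base 17: x_0 = 17^705 mod 2821 = 2820. x_0 = 2820 ≡ −1, so 17 is not a witness.
Base 1485: x_0 = 1485^705 mod 2821 = 1. x_0 = 1, so 1485 is not a witness.
Base 2122: x_0 = 2122^705 mod 2821 = 1. x_0 = 1, so 2122 is not a witness.
No listed base is a witness for 2821.

none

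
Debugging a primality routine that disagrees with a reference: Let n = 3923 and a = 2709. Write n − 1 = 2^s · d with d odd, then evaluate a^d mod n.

n − 1 = 3922 = 2^1 · 1961, so s = 1 and d = 1961.
2709^1961 mod 3923 = 3922.

3922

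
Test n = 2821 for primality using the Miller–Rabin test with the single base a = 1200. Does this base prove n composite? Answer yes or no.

n − 1 = 2820 = 2^2 · 705, so s = 2 and d = 705.
Repeated squaring mod 2821: 1200^1 ≡ 1200, 1200^2 ≡ 1290, 1200^4 ≡ 2531, 1200^8 ≡ 2291, 1200^16 ≡ 1621, 1200^32 ≡ 1290, 1200^64 ≡ 2531, 1200^128 ≡ 2291, 1200^256 ≡ 1621, 1200^512 ≡ 1290.
705 = 512 + 128 + 64 + 1, so 1200^705 ≡ 1290·2291·2531·1200 ≡ 2820 (mod 2821).
x_0 = 1200^705 mod 2821 = 2820.
x_0 = 2820 ≡ −1, so 1200 is not a witness.

no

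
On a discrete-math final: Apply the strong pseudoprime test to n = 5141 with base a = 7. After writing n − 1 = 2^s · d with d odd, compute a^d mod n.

3432

n − 1 = 5140 = 2^2 · 1285, so s = 2 and d = 1285.
7^1285 mod 5141 = 3432.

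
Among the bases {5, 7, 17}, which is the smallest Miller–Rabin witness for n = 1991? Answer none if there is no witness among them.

5

n − 1 = 1990 = 2^1 · 995, so s = 1 and d = 995.
Base 5: x_0 = 5^995 mod 1991 = 1134. x_0 ∉ {1, 1990} and s = 1, so 5 is a Miller–Rabin witness and 1991 is composite.
Base 7: x_0 = 7^995 mod 1991 = 1836. x_0 ∉ {1, 1990} and s = 1, so 7 is a Miller–Rabin witness and 1991 is composite.
Base 17: x_0 = 17^995 mod 1991 = 450. x_0 ∉ {1, 1990} and s = 1, so 17 is a Miller–Rabin witness and 1991 is composite.
The smallest witness among the given bases is 5.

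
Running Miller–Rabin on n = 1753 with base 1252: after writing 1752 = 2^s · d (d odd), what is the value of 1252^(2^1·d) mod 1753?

1040

n − 1 = 1752 = 2^3 · 219, so s = 3 and d = 219.
Repeated squaring mod 1753: 1252^1 ≡ 1252, 1252^2 ≡ 322, 1252^4 ≡ 257, 1252^8 ≡ 1188, 1252^16 ≡ 179, 1252^32 ≡ 487, 1252^64 ≡ 514, 1252^128 ≡ 1246.
219 = 128 + 64 + 16 + 8 + 2 + 1, so 1252^219 ≡ 1246·514·179·1188·322·1252 ≡ 1563 (mod 1753).
x_0 = 1563.
x_1 = 1563^2 mod 1753 = 1040.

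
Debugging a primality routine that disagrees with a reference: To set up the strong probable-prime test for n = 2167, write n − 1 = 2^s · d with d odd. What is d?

1083

Halving: 2166 → 1083; 1083 is odd.
So 2166 = 2^1 · 1083.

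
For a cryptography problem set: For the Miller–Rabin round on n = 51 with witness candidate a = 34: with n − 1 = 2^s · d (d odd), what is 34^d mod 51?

34

n − 1 = 50 = 2^1 · 25, so s = 1 and d = 25.
Repeated squaring mod 51: 34^1 ≡ 34, 34^2 ≡ 34, 34^4 ≡ 34, 34^8 ≡ 34, 34^16 ≡ 34.
25 = 16 + 8 + 1, so 34^25 ≡ 34·34·34 ≡ 34 (mod 51).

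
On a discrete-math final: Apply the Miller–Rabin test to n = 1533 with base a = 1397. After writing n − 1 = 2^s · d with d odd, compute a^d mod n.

1409

n − 1 = 1532 = 2^2 · 383, so s = 2 and d = 383.
1397^383 mod 1533 = 1409.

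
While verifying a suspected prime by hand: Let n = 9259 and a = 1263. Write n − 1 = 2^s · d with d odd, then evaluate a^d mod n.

n − 1 = 9258 = 2^1 · 4629, so s = 1 and d = 4629.
1263^4629 mod 9259 = 1566.

1566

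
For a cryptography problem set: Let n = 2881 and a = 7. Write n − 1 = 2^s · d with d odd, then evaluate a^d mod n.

1934

n − 1 = 2880 = 2^6 · 45, so s = 6 and d = 45.
Repeated squaring mod 2881: 7^1 ≡ 7, 7^2 ≡ 49, 7^4 ≡ 2401, 7^8 ≡ 2801, 7^16 ≡ 638, 7^32 ≡ 823.
45 = 32 + 8 + 4 + 1, so 7^45 ≡ 823·2801·2401·7 ≡ 1934 (mod 2881).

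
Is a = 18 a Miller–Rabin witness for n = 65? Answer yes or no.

n − 1 = 64 = 2^6 · 1, so s = 6 and d = 1.
x_0 = 18^1 mod 65 = 18.
x_0 is neither 1 nor 64, so continue squaring.
x_1 = 18^2 mod 65 = 64.
x_1 ≡ −1, so 18 is not a witness.

no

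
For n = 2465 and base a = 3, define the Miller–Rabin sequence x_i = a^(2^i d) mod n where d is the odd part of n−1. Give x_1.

n − 1 = 2464 = 2^5 · 77, so s = 5 and d = 77.
Repeated squaring mod 2465: 3^1 ≡ 3, 3^2 ≡ 9, 3^4 ≡ 81, 3^8 ≡ 1631, 3^16 ≡ 426, 3^32 ≡ 1531, 3^64 ≡ 2211.
77 = 64 + 8 + 4 + 1, so 3^77 ≡ 2211·1631·81·3 ≡ 2018 (mod 2465).
x_0 = 2018.
x_1 = 2018^2 mod 2465 = 144.

144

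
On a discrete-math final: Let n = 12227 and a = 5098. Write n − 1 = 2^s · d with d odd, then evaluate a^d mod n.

1

n − 1 = 12226 = 2^1 · 6113, so s = 1 and d = 6113.
Repeated squaring mod 12227: 5098^1 ≡ 5098, 5098^2 ≡ 7229, 5098^4 ≡ 243, 5098^8 ≡ 10141, 5098^16 ≡ 10811, 5098^32 ≡ 12055, 5098^64 ≡ 5130, 5098^128 ≡ 4396, 5098^256 ≡ 6156, 5098^512 ≡ 4863, 5098^1024 ≡ 1751, 5098^2048 ≡ 9251, 5098^4096 ≡ 4228.
6113 = 4096 + 1024 + 512 + 256 + 128 + 64 + 32 + 1, so 5098^6113 ≡ 4228·1751·4863·6156·4396·5130·12055·5098 ≡ 1 (mod 12227).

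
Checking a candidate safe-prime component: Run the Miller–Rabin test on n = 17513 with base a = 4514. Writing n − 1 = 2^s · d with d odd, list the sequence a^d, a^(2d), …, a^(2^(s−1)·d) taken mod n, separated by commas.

n − 1 = 17512 = 2^3 · 2189, so s = 3 and d = 2189.
x_0 = 4514^2189 mod 17513 = 9856.
x_1 = 9856^2 mod 17513 = 13638.
x_2 = 13638^2 mod 17513 = 6984.

9856, 13638, 6984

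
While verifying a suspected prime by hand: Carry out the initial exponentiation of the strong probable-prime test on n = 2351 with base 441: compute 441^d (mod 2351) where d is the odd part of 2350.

n − 1 = 2350 = 2^1 · 1175, so s = 1 and d = 1175.
Repeated squaring mod 2351: 441^1 ≡ 441, 441^2 ≡ 1699, 441^4 ≡ 1924, 441^8 ≡ 1302, 441^16 ≡ 133, 441^32 ≡ 1232, 441^64 ≡ 1429, 441^128 ≡ 1373, 441^256 ≡ 1978, 441^512 ≡ 420, 441^1024 ≡ 75.
1175 = 1024 + 128 + 16 + 4 + 2 + 1, so 441^1175 ≡ 75·1373·133·1924·1699·441 ≡ 1 (mod 2351).

1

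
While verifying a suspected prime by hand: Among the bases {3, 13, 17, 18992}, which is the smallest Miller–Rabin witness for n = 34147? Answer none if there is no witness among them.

n − 1 = 34146 = 2^1 · 17073, so s = 1 and d = 17073.
Base 3: x_0 = 3^17073 mod 34147 = 34146. x_0 = 34146 ≡ −1, so 3 is not a witness.
Base 13: x_0 = 13^17073 mod 34147 = 1. x_0 = 1, so 13 is not a witness.
Base 17: x_0 = 17^17073 mod 34147 = 34146. x_0 = 34146 ≡ −1, so 17 is not a witness.
Base 18992: x_0 = 18992^17073 mod 34147 = 1. x_0 = 1, so 18992 is not a witness.
No listed base is a witness for 34147.

none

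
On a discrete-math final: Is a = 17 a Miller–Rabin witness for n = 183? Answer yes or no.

n − 1 = 182 = 2^1 · 91, so s = 1 and d = 91.
x_0 = 17^91 mod 183 = 44.
x_0 ∉ {1, 182} and s = 1, so 17 is a Miller–Rabin witness and 183 is composite.

yes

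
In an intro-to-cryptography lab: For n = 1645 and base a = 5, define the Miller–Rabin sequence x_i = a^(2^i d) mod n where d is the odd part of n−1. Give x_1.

855

n − 1 = 1644 = 2^2 · 411, so s = 2 and d = 411.
x_0 = 5^411 mod 1645 = 1595.
x_1 = 1595^2 mod 1645 = 855.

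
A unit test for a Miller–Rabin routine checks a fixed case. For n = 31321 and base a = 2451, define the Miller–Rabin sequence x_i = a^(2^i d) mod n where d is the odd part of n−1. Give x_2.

n − 1 = 31320 = 2^3 · 3915, so s = 3 and d = 3915.
Repeated squaring mod 31321: 2451^1 ≡ 2451, 2451^2 ≡ 25090, 2451^4 ≡ 18642, 2451^8 ≡ 17669, 2451^16 ≡ 17154, 2451^32 ≡ 30242, 2451^64 ≡ 5364, 2451^128 ≡ 19818, 2451^256 ≡ 19105, 2451^512 ≡ 17412, 2451^1024 ≡ 21785, 2451^2048 ≡ 10433.
3915 = 2048 + 1024 + 512 + 256 + 64 + 8 + 2 + 1, so 2451^3915 ≡ 10433·21785·17412·19105·5364·17669·25090·2451 ≡ 31320 (mod 31321).
x_0 = 31320.
x_1 = 31320^2 mod 31321 = 1.
x_2 = 1^2 mod 31321 = 1.

1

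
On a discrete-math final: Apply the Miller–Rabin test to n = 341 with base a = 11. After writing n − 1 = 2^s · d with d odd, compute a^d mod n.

n − 1 = 340 = 2^2 · 85, so s = 2 and d = 85.
11^85 mod 341 = 88.

88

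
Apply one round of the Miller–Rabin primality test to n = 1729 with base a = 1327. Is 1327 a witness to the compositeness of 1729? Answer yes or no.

n − 1 = 1728 = 2^6 · 27, so s = 6 and d = 27.
x_0 = 1327^27 mod 1729 = 1.
x_0 = 1, so 1327 is not a witness.

no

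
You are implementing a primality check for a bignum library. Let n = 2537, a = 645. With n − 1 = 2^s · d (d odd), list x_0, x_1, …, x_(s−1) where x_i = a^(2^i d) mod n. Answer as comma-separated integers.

n − 1 = 2536 = 2^3 · 317, so s = 3 and d = 317.
x_0 = 645^317 mod 2537 = 129.
x_1 = 129^2 mod 2537 = 1419.
x_2 = 1419^2 mod 2537 = 1720.

129, 1419, 1720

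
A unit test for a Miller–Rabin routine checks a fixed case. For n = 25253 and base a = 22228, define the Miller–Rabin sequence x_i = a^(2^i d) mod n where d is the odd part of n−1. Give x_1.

1

n − 1 = 25252 = 2^2 · 6313, so s = 2 and d = 6313.
x_0 = 22228^6313 mod 25253 = 25252.
x_1 = 25252^2 mod 25253 = 1.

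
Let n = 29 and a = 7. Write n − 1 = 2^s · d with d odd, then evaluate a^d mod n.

1

n − 1 = 28 = 2^2 · 7, so s = 2 and d = 7.
By repeated squaring, 7^7 ≡ 1 (mod 29).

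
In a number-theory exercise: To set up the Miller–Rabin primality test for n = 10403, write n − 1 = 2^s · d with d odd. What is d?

5201

Halving: 10402 → 5201; 5201 is odd.
So 10402 = 2^1 · 5201.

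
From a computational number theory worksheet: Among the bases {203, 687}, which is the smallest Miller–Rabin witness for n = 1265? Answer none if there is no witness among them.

n − 1 = 1264 = 2^4 · 79, so s = 4 and d = 79.
Base 203: x_0 = 203^79 mod 1265 = 812. x_0 is neither 1 nor 1264, so continue squaring. x_1 = 812^2 mod 1265 = 279. x_2 = 279^2 mod 1265 = 676. x_3 = 676^2 mod 1265 = 311. Reached i = s−1 = 3 without hitting −1: 203 is a Miller–Rabin witness and 1265 is composite.
Base 687: x_0 = 687^79 mod 1265 = 658. x_0 is neither 1 nor 1264, so continue squaring. x_1 = 658^2 mod 1265 = 334. x_2 = 334^2 mod 1265 = 236. x_3 = 236^2 mod 1265 = 36. Reached i = s−1 = 3 without hitting −1: 687 is a Miller–Rabin witness and 1265 is composite.
The smallest witness among the given bases is 203.

203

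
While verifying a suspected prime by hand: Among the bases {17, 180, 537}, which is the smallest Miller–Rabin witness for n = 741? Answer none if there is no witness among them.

17

n − 1 = 740 = 2^2 · 185, so s = 2 and d = 185.
Base 17: x_0 = 17^185 mod 741 = 101. x_0 is neither 1 nor 740, so continue squaring. x_1 = 101^2 mod 741 = 568. Reached i = s−1 = 1 without hitting −1: 17 is a Miller–Rabin witness and 741 is composite.
Base 180: x_0 = 180^185 mod 741 = 111. x_0 is neither 1 nor 740, so continue squaring. x_1 = 111^2 mod 741 = 465. Reached i = s−1 = 1 without hitting −1: 180 is a Miller–Rabin witness and 741 is composite.
Base 537: x_0 = 537^185 mod 741 = 465. x_0 is neither 1 nor 740, so continue squaring. x_1 = 465^2 mod 741 = 594. Reached i = s−1 = 1 without hitting −1: 537 is a Miller–Rabin witness and 741 is composite.
The smallest witness among the given bases is 17.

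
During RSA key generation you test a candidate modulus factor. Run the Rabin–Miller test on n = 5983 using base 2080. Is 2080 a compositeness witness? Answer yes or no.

yes

n − 1 = 5982 = 2^1 · 2991, so s = 1 and d = 2991.
x_0 = 2080^2991 mod 5983 = 5781.
x_0 ∉ {1, 5982} and s = 1, so 2080 is a Miller–Rabin witness and 5983 is composite.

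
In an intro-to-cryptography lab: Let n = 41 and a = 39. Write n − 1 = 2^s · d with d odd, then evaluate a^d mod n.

9

n − 1 = 40 = 2^3 · 5, so s = 3 and d = 5.
39^5 mod 41 = 9.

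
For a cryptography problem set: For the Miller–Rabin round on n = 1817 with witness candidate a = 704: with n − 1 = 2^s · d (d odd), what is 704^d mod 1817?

n − 1 = 1816 = 2^3 · 227, so s = 3 and d = 227.
By repeated squaring, 704^227 ≡ 42 (mod 1817).

42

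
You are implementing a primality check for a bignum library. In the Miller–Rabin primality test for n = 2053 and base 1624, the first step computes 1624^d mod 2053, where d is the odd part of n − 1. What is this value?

244

n − 1 = 2052 = 2^2 · 513, so s = 2 and d = 513.
Repeated squaring mod 2053: 1624^1 ≡ 1624, 1624^2 ≡ 1324, 1624^4 ≡ 1767, 1624^8 ≡ 1729, 1624^16 ≡ 273, 1624^32 ≡ 621, 1624^64 ≡ 1730, 1624^128 ≡ 1679, 1624^256 ≡ 272, 1624^512 ≡ 76.
513 = 512 + 1, so 1624^513 ≡ 76·1624 ≡ 244 (mod 2053).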